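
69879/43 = 69879/43 = 1625.09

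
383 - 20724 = - 20341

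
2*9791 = 19582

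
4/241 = 4/241 = 0.02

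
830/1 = 830 = 830.00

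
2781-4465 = - 1684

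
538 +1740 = 2278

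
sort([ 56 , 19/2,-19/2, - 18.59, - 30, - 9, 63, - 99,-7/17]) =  [ - 99, - 30, - 18.59, - 19/2, - 9,-7/17,19/2,56,63 ]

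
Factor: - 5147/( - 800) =2^( - 5)*5^( - 2) * 5147^1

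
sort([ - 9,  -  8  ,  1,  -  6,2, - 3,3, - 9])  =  [ - 9, - 9, - 8, - 6,-3,  1,2, 3] 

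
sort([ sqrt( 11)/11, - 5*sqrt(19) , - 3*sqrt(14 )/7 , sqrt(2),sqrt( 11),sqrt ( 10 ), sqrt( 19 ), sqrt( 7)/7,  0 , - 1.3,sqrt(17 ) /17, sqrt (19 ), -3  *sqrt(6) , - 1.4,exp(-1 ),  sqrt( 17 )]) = [-5*sqrt( 19 ), - 3*sqrt(6 ),-3*sqrt (14)/7,-1.4,  -  1.3 , 0, sqrt(17)/17,sqrt(11) /11, exp(- 1), sqrt( 7)/7, sqrt(2 ),sqrt ( 10), sqrt( 11),sqrt(17),  sqrt (19),sqrt(19)]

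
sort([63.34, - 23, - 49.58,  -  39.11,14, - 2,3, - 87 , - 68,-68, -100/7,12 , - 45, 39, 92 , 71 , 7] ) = [ - 87,-68, - 68, - 49.58, - 45,-39.11, - 23,-100/7,  -  2,3,7,12,14,  39 , 63.34,71,92 ]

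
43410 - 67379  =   - 23969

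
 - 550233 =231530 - 781763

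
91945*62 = 5700590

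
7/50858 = 7/50858 = 0.00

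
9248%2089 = 892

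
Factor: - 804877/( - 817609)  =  13^(-1)*109^( - 1)*577^ ( - 1 )*804877^1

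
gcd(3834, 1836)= 54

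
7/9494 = 7/9494 = 0.00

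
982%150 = 82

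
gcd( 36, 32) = 4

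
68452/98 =34226/49 = 698.49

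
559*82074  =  45879366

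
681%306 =69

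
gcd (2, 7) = 1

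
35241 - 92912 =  - 57671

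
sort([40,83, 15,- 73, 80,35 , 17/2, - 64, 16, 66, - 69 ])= [ -73,-69, - 64, 17/2, 15, 16, 35, 40,66, 80, 83]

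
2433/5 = 486 + 3/5 = 486.60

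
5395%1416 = 1147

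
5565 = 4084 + 1481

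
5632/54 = 2816/27 = 104.30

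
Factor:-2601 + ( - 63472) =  - 66073=- 7^1*9439^1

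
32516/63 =32516/63 = 516.13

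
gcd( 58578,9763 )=9763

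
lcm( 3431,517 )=37741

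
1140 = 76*15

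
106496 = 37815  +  68681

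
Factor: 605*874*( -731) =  - 386530870 = -2^1 * 5^1*11^2 * 17^1*19^1*23^1*43^1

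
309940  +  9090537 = 9400477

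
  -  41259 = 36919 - 78178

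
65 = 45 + 20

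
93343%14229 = 7969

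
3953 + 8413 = 12366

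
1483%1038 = 445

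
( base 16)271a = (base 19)18dg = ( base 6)114202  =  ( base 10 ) 10010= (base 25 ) G0A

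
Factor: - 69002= - 2^1*34501^1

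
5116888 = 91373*56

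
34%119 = 34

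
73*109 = 7957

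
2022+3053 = 5075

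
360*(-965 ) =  - 347400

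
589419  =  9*65491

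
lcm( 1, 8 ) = 8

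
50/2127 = 50/2127  =  0.02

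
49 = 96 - 47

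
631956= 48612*13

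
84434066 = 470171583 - 385737517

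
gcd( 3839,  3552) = 1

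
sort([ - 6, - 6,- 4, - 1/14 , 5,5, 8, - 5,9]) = [ - 6, - 6,-5,-4, - 1/14,5,5,  8, 9]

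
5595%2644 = 307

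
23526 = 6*3921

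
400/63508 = 100/15877 = 0.01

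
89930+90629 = 180559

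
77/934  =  77/934 = 0.08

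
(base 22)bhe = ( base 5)140322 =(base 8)13120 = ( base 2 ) 1011001010000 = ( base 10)5712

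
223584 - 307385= - 83801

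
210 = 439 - 229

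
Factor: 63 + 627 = 2^1*3^1 * 5^1*23^1 = 690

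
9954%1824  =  834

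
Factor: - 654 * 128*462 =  - 38674944 = - 2^9 * 3^2*7^1 * 11^1*109^1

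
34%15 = 4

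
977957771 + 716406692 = 1694364463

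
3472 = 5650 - 2178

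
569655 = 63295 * 9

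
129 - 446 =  -317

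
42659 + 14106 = 56765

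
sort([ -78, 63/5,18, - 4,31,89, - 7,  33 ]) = [ - 78, - 7,-4, 63/5,18, 31,33, 89 ]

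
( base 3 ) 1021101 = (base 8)1640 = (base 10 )928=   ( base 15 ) 41d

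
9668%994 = 722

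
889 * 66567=59178063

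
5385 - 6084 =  -699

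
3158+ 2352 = 5510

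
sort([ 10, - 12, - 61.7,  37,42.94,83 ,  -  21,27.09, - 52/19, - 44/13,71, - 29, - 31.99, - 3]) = [ - 61.7, - 31.99, - 29, - 21, - 12, - 44/13, - 3, - 52/19, 10, 27.09,37,42.94,71, 83 ] 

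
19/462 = 19/462=0.04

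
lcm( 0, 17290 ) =0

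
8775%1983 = 843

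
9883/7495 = 1 + 2388/7495 = 1.32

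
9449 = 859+8590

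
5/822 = 5/822=0.01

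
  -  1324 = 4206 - 5530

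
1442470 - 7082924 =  - 5640454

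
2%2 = 0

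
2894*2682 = 7761708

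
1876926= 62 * 30273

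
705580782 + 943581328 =1649162110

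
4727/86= 54 + 83/86 = 54.97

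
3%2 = 1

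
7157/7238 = 7157/7238 = 0.99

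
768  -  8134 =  - 7366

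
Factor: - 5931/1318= - 9/2 = - 2^( - 1 )*3^2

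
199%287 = 199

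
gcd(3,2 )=1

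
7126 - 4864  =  2262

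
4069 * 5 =20345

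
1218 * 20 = 24360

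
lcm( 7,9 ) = 63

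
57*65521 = 3734697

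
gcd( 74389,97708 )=1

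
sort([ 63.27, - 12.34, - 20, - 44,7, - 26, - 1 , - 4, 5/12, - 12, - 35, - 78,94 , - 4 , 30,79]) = [ - 78, - 44, - 35, - 26, - 20, - 12.34, - 12, - 4,-4, - 1,  5/12, 7,30,63.27, 79,94] 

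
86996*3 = 260988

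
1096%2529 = 1096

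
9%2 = 1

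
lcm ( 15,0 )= 0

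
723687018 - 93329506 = 630357512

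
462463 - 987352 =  - 524889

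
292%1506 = 292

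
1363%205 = 133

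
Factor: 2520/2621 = 2^3*3^2 *5^1*7^1*2621^( - 1 )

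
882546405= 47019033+835527372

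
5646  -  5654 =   -  8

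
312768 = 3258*96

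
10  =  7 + 3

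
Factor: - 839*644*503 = - 2^2 * 7^1 * 23^1 * 503^1*839^1 = - 271778948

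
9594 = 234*41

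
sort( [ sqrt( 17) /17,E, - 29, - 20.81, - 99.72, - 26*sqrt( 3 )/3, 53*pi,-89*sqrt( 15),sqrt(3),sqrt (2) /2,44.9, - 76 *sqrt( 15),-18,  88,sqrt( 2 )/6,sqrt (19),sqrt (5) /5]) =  [-89*sqrt(15), - 76*sqrt( 15), - 99.72  ,-29, - 20.81,-18,-26*sqrt( 3) /3,sqrt (2 )/6,sqrt( 17 ) /17,sqrt( 5 )/5,sqrt( 2 ) /2,sqrt( 3), E,sqrt( 19), 44.9, 88 , 53*pi] 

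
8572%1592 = 612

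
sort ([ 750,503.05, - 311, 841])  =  [  -  311, 503.05, 750, 841 ] 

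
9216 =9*1024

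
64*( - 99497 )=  - 6367808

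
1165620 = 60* 19427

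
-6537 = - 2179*3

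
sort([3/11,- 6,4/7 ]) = [ - 6,3/11,4/7]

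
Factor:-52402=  - 2^1*7^1*19^1*197^1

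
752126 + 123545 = 875671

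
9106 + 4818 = 13924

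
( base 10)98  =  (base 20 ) 4I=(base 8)142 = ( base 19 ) 53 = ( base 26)3K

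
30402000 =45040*675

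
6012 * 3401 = 20446812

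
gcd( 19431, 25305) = 3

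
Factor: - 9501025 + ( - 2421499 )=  -11922524= - 2^2*43^1*69317^1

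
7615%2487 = 154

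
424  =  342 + 82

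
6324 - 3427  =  2897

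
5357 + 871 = 6228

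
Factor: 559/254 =2^(-1)*13^1*43^1*127^( - 1) 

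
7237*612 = 4429044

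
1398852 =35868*39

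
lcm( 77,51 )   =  3927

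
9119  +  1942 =11061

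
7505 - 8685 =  - 1180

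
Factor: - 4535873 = - 4535873^1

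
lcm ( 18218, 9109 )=18218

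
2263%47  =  7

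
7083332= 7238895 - 155563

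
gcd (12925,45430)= 55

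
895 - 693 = 202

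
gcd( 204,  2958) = 102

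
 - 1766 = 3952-5718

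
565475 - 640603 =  - 75128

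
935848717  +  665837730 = 1601686447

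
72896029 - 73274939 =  - 378910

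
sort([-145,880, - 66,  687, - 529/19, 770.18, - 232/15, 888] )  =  [ - 145,  -  66,-529/19, - 232/15, 687, 770.18,  880,  888 ] 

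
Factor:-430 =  - 2^1*5^1*43^1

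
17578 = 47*374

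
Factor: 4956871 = 4956871^1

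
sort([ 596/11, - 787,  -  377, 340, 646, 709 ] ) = [  -  787,  -  377, 596/11,  340,  646, 709] 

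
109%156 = 109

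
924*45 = 41580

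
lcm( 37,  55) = 2035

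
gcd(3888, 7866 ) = 18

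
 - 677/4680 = - 1+4003/4680 = -  0.14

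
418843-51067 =367776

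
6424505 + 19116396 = 25540901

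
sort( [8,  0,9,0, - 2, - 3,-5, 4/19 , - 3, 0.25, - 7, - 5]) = [ - 7, - 5, - 5, - 3, - 3, - 2,  0,  0, 4/19 , 0.25, 8, 9]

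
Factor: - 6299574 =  - 2^1*3^1*167^1*6287^1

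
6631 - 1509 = 5122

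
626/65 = 626/65 = 9.63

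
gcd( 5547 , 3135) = 3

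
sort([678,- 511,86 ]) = [ - 511,  86 , 678]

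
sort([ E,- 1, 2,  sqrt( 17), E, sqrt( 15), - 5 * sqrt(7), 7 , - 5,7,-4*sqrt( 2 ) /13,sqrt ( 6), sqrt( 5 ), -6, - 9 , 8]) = [ - 5*sqrt(7 ), - 9,- 6 , - 5 ,-1,-4 * sqrt ( 2 )/13, 2,  sqrt( 5 ), sqrt (6),E, E,sqrt( 15), sqrt(17), 7,  7,8]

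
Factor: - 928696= - 2^3 * 29^1*4003^1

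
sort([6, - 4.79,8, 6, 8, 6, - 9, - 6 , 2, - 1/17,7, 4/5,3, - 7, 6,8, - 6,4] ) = [ - 9, - 7,-6,-6, - 4.79, - 1/17 , 4/5,2, 3,4, 6,6, 6,6 , 7 , 8 , 8,8 ] 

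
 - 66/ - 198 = 1/3 = 0.33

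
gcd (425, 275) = 25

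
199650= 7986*25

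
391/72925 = 391/72925 = 0.01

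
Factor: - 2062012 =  - 2^2 * 193^1*2671^1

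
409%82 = 81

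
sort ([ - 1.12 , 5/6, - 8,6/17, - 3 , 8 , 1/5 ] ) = [ - 8,-3, - 1.12 , 1/5,  6/17,5/6, 8 ] 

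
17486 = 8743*2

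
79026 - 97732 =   -  18706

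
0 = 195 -195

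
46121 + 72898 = 119019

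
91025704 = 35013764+56011940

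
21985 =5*4397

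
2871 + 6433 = 9304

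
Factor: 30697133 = 30697133^1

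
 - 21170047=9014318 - 30184365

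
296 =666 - 370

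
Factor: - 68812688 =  - 2^4 * 7^1*23^1*26713^1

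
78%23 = 9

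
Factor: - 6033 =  - 3^1*2011^1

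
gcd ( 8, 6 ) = 2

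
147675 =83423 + 64252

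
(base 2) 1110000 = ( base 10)112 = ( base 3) 11011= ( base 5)422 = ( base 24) 4g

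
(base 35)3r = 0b10000100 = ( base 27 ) 4O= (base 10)132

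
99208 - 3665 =95543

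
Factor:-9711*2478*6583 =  - 2^1*3^3* 7^1 * 13^1*29^1*59^1*83^1*227^1 = -158412377214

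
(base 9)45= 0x29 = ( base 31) 1A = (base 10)41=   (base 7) 56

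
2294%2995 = 2294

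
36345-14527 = 21818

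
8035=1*8035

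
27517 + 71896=99413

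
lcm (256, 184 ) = 5888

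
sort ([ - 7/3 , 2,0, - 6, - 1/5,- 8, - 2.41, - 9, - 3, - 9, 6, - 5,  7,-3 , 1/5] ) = [ - 9, - 9 ,  -  8  , - 6,- 5, - 3, - 3, - 2.41,  -  7/3, - 1/5,0, 1/5, 2, 6, 7]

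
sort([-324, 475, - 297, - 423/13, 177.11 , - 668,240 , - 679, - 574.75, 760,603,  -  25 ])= [ - 679, - 668, - 574.75,  -  324,  -  297,-423/13, - 25,177.11,240,475, 603 , 760]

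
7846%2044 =1714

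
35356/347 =101+ 309/347 = 101.89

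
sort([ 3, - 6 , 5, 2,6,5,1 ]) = [-6, 1, 2,3,5,5,6]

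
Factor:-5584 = - 2^4*349^1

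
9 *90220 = 811980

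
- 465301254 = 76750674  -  542051928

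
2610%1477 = 1133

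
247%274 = 247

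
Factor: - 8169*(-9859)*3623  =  291789793533 = 3^1*7^1*389^1 *3623^1*9859^1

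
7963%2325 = 988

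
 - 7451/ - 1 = 7451+0/1 = 7451.00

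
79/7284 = 79/7284= 0.01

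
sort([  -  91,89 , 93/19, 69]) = [ -91,  93/19,  69 , 89]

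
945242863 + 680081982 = 1625324845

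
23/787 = 23/787 = 0.03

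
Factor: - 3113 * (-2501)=7785613 = 11^1*41^1*61^1*283^1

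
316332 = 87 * 3636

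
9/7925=9/7925 = 0.00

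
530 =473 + 57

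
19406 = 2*9703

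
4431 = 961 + 3470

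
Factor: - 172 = -2^2*43^1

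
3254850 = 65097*50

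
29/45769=29/45769 = 0.00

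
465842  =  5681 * 82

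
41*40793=1672513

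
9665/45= 1933/9 = 214.78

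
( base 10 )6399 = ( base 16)18FF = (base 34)5I7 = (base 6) 45343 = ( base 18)11D9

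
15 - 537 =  - 522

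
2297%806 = 685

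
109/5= 109/5=21.80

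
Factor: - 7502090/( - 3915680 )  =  750209/391568 = 2^( -4)*24473^( - 1 )*750209^1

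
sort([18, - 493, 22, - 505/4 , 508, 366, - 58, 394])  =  [-493, - 505/4, - 58, 18 , 22 , 366, 394, 508] 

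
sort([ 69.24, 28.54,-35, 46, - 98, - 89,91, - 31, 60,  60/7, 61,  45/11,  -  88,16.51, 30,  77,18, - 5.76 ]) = [ -98,-89,  -  88,  -  35, - 31 , - 5.76,45/11, 60/7,16.51, 18, 28.54 , 30, 46, 60, 61 , 69.24,77,91]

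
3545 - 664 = 2881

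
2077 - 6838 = -4761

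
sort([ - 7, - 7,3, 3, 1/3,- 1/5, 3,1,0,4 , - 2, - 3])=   [ - 7, - 7, - 3, - 2, - 1/5,0, 1/3 , 1, 3,3, 3, 4]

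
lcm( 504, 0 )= 0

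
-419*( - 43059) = 18041721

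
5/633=5/633  =  0.01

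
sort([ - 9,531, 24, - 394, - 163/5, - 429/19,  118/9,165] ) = [ - 394,-163/5,-429/19, - 9, 118/9, 24, 165, 531]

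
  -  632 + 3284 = 2652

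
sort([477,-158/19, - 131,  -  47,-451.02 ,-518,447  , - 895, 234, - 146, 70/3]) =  [ - 895, - 518, - 451.02 , - 146,-131, - 47, - 158/19,70/3, 234, 447,  477 ] 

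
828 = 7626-6798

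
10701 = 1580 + 9121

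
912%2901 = 912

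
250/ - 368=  - 1  +  59/184= - 0.68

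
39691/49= 39691/49 = 810.02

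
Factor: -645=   -  3^1*5^1*43^1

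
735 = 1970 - 1235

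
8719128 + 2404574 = 11123702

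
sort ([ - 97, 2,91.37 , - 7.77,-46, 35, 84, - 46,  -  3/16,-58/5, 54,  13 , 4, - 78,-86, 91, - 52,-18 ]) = [ - 97,-86,-78, - 52,  -  46,-46, - 18, - 58/5,  -  7.77, - 3/16,2,4,13, 35, 54, 84, 91, 91.37 ]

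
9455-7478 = 1977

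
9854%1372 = 250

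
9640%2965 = 745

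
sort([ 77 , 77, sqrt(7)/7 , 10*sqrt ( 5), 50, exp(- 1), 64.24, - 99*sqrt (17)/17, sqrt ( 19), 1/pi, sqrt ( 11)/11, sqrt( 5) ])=[-99 * sqrt ( 17)/17, sqrt( 11)/11, 1/pi, exp( - 1) , sqrt(7) /7,sqrt( 5) , sqrt(19), 10*sqrt ( 5),  50, 64.24, 77 , 77 ]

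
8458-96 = 8362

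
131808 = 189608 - 57800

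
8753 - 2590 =6163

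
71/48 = 1 + 23/48 = 1.48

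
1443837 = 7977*181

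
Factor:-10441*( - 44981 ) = 469646621 = 31^1*53^1* 197^1*1451^1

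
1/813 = 1/813= 0.00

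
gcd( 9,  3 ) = 3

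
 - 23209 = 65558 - 88767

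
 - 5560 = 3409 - 8969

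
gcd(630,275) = 5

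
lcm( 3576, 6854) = 82248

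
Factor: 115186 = 2^1  *  57593^1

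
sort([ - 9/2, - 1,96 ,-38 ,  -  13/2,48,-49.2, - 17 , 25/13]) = [ - 49.2, - 38, - 17,  -  13/2, - 9/2, - 1,  25/13, 48, 96] 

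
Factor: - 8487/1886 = -9/2 = -2^(-1)*3^2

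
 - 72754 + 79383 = 6629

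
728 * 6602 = 4806256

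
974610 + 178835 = 1153445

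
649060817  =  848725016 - 199664199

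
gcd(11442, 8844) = 6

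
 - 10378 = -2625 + -7753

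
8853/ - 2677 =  - 8853/2677= - 3.31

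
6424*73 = 468952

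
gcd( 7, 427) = 7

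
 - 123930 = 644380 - 768310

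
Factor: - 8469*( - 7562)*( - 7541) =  - 2^1*3^2 * 19^1*199^1*941^1*7541^1  =  - 482945080698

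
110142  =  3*36714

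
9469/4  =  2367 + 1/4 = 2367.25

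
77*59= 4543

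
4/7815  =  4/7815 = 0.00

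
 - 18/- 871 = 18/871 = 0.02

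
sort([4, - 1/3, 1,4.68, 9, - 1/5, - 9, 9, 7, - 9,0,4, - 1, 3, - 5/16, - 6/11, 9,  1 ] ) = [ - 9, - 9,-1, - 6/11, - 1/3, - 5/16,-1/5,0, 1, 1, 3, 4, 4, 4.68, 7, 9, 9 , 9]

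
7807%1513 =242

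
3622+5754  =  9376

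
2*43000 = 86000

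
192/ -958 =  - 1+383/479 = - 0.20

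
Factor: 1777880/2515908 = 2^1*  3^ (-1)*5^1 * 13^2*263^1*209659^(- 1 )  =  444470/628977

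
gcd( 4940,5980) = 260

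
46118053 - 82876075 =-36758022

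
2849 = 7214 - 4365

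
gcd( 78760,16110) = 1790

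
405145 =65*6233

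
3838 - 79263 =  - 75425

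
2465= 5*493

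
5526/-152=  - 2763/76 = - 36.36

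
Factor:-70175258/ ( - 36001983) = 2^1 *3^( - 1)*31^1*293^1*3863^1*12000661^( - 1)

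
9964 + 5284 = 15248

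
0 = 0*150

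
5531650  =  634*8725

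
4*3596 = 14384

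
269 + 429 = 698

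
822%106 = 80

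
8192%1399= 1197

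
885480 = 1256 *705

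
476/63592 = 119/15898 = 0.01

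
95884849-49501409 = 46383440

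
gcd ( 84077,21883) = 1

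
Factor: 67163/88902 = 2^(  -  1) * 3^(-2)*11^( - 1 )*47^1*449^(-1)*1429^1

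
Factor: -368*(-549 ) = 202032 = 2^4 * 3^2*23^1*61^1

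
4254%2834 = 1420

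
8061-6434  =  1627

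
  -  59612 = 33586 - 93198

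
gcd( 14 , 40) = 2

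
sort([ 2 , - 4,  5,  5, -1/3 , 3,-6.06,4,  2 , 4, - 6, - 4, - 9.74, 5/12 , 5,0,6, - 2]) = [-9.74, - 6.06, - 6, -4, - 4,  -  2, - 1/3,0,5/12, 2, 2, 3 , 4 , 4,  5, 5,5,6]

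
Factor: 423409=7^2* 8641^1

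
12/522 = 2/87 = 0.02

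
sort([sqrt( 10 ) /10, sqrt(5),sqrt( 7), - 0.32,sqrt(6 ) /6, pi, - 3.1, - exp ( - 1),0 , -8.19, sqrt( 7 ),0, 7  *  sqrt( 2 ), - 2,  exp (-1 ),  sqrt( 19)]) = [ - 8.19, - 3.1 , - 2, - exp( - 1 ) ,- 0.32, 0, 0, sqrt( 10)/10,  exp( - 1),sqrt(6)/6, sqrt( 5),  sqrt(7 ), sqrt( 7 ),pi, sqrt (19 ),  7*sqrt( 2)]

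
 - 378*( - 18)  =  6804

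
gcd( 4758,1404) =78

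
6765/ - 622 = - 11 + 77/622 = - 10.88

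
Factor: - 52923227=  - 7^1 * 17^1 * 19^1*89^1 * 263^1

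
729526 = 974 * 749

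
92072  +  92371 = 184443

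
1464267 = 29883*49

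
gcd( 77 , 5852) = 77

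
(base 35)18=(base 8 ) 53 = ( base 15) 2d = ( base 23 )1K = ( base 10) 43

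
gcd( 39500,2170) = 10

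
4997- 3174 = 1823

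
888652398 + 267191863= 1155844261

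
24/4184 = 3/523=0.01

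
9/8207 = 9/8207 = 0.00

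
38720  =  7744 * 5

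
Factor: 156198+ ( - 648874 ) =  - 2^2*123169^1 = - 492676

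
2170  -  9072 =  - 6902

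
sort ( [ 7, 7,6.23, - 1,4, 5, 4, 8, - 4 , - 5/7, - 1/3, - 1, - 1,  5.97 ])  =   [- 4, - 1, - 1, - 1, - 5/7, - 1/3, 4, 4, 5, 5.97,  6.23 , 7, 7, 8] 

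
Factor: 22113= 3^5*7^1*13^1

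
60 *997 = 59820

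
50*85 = 4250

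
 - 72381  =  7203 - 79584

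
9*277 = 2493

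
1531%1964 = 1531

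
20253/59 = 20253/59 =343.27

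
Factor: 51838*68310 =2^2 * 3^3*5^1*11^1*23^1*25919^1  =  3541053780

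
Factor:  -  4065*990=-4024350 = -2^1*3^3*5^2 * 11^1*271^1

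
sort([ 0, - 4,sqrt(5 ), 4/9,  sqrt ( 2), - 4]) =[ - 4,-4, 0, 4/9,sqrt(2),  sqrt(5 )] 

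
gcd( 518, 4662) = 518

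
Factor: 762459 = 3^1* 37^1 * 6869^1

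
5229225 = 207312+5021913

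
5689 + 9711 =15400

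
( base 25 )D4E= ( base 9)12264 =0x202F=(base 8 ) 20057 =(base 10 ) 8239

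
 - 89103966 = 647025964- 736129930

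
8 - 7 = 1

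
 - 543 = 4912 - 5455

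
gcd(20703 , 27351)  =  3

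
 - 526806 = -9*58534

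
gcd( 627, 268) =1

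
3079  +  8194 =11273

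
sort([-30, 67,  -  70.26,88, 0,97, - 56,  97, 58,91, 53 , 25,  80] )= [  -  70.26,  -  56,  -  30, 0,25, 53 , 58,67, 80 , 88, 91, 97, 97]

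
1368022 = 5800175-4432153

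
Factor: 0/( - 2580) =0 = 0^1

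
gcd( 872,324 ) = 4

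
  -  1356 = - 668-688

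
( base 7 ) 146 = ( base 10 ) 83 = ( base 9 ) 102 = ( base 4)1103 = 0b1010011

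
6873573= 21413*321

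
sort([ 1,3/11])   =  [ 3/11,1] 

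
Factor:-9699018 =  - 2^1*3^1*7^1*230929^1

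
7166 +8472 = 15638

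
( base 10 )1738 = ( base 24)30a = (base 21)3JG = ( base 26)2em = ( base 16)6ca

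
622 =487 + 135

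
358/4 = 179/2= 89.50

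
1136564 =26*43714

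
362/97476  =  181/48738 = 0.00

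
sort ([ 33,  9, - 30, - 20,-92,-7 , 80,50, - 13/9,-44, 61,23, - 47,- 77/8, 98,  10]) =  [ - 92, - 47,- 44,  -  30, - 20 , - 77/8, - 7, - 13/9, 9, 10,23,33,50, 61,80, 98 ]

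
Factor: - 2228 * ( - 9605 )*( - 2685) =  - 57458838900 = - 2^2*3^1*5^2*17^1*113^1 * 179^1 * 557^1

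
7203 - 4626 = 2577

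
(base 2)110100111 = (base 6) 1543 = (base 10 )423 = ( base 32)D7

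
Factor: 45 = 3^2*5^1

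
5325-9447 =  - 4122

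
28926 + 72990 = 101916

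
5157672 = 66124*78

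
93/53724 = 31/17908 = 0.00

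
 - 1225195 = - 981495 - 243700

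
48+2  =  50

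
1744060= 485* 3596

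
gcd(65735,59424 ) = 1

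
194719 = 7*27817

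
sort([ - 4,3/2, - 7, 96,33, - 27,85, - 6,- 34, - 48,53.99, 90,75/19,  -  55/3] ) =[ - 48,- 34, - 27,  -  55/3, - 7, - 6, - 4,3/2,  75/19,33,53.99, 85,  90, 96] 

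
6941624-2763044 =4178580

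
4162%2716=1446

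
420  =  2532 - 2112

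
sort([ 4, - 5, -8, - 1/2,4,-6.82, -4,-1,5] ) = [-8, - 6.82, - 5, - 4 , - 1, - 1/2, 4,4,5 ] 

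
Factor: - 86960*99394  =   - 2^5 * 5^1 * 1087^1*49697^1 = - 8643302240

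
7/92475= 7/92475 = 0.00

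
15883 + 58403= 74286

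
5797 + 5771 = 11568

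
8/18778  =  4/9389 = 0.00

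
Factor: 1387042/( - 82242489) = -2^1 * 3^( - 1 )*7^( - 1 )*191^1*3631^1* 3916309^( - 1 )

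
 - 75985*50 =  - 3799250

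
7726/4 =3863/2   =  1931.50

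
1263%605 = 53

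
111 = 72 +39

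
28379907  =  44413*639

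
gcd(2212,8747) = 1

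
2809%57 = 16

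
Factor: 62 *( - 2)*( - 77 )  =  2^2 *7^1 *11^1 *31^1 = 9548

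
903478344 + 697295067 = 1600773411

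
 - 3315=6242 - 9557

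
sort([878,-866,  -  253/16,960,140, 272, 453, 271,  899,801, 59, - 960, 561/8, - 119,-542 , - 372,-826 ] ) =[ - 960,-866,  -  826, - 542, - 372, - 119, - 253/16,59, 561/8, 140, 271,272,  453,801 , 878, 899, 960 ]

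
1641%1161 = 480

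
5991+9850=15841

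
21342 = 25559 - 4217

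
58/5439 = 58/5439 = 0.01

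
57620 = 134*430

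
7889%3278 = 1333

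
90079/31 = 2905 + 24/31  =  2905.77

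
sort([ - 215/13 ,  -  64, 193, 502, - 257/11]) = [-64,- 257/11, - 215/13, 193, 502 ]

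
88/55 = 8/5 = 1.60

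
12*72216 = 866592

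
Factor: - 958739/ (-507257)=67^( - 2 )*113^( - 1)*958739^1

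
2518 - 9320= -6802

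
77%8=5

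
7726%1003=705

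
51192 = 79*648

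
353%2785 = 353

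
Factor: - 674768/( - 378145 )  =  2^4*5^( - 1 )  *181^1*233^1* 75629^(- 1) 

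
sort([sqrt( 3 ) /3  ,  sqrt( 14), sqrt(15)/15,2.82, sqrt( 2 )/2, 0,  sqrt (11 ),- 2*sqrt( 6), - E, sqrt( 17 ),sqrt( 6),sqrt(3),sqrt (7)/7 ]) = [ - 2 * sqrt( 6 ), - E, 0, sqrt( 15 ) /15 , sqrt( 7)/7,sqrt( 3)/3, sqrt( 2)/2, sqrt( 3 ), sqrt( 6 ),2.82 , sqrt (11 ), sqrt(14), sqrt( 17) ] 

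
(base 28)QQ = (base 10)754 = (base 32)ni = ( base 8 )1362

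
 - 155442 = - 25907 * 6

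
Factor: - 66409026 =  - 2^1 * 3^1*47^1*235493^1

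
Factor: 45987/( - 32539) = -3^1*13^(-1)*2503^(-1)*15329^1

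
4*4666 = 18664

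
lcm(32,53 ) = 1696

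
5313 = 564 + 4749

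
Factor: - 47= - 47^1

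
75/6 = 12 + 1/2 = 12.50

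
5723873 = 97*59009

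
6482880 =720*9004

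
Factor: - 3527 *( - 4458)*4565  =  71777165790=2^1 *3^1*5^1*11^1 *83^1*743^1*3527^1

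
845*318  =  268710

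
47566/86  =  553 + 4/43= 553.09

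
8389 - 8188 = 201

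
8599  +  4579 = 13178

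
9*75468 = 679212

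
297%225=72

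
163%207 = 163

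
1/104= 1/104 =0.01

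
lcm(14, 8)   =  56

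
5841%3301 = 2540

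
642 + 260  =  902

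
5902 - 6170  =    -  268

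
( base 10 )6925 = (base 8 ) 15415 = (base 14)2749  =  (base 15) 20BA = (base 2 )1101100001101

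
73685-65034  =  8651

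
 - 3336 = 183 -3519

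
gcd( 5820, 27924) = 12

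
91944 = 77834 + 14110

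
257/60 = 4 + 17/60   =  4.28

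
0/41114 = 0 = 0.00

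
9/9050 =9/9050 = 0.00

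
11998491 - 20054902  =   - 8056411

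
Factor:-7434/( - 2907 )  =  826/323 = 2^1*7^1*17^ ( - 1 )*19^(-1) * 59^1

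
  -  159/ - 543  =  53/181 =0.29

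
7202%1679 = 486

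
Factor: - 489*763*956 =- 356690292 = - 2^2*3^1*7^1*109^1*163^1*239^1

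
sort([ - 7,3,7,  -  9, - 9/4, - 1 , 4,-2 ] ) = [ - 9 , -7 ,- 9/4,-2, - 1, 3,4, 7 ] 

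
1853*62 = 114886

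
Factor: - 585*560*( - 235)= 76986000 = 2^4 *3^2*5^3*7^1 * 13^1*47^1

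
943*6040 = 5695720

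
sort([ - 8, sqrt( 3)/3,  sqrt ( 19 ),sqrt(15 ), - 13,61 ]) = [ - 13, - 8,sqrt( 3 ) /3,sqrt(15 ),sqrt( 19 ),61]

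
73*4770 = 348210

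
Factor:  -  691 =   -  691^1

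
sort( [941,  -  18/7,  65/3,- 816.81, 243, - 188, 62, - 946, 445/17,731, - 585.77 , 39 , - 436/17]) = [ - 946, - 816.81,-585.77, - 188, - 436/17,-18/7,  65/3, 445/17,39,62,243, 731,941] 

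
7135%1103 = 517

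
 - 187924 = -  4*46981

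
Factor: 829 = 829^1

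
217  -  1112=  - 895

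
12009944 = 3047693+8962251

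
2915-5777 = -2862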